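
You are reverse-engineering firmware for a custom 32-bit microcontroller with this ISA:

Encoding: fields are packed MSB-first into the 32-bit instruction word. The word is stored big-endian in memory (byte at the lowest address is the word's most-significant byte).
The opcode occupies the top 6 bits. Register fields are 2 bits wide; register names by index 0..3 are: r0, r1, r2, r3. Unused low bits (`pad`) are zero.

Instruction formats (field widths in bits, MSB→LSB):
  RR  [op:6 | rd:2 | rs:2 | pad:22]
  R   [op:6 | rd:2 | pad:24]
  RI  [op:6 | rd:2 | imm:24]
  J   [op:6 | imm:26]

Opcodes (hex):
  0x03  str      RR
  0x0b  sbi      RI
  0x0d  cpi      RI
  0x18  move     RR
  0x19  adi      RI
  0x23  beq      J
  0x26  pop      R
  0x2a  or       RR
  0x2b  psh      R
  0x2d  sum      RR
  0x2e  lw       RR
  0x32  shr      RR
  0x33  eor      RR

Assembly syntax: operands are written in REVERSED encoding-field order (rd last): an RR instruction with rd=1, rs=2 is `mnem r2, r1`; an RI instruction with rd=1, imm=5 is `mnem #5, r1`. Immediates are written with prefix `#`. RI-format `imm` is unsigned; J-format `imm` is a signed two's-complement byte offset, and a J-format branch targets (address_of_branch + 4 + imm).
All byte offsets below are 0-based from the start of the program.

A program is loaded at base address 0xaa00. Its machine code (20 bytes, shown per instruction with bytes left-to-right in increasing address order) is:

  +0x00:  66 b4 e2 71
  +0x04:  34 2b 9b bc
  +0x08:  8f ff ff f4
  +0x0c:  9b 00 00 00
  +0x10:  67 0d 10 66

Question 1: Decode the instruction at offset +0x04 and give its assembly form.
cpi #2857916, r0

+0x04: 34 2b 9b bc ⇒ word 0x342b9bbc (big)
  opcode bits[31:26]=0xd: cpi/RI
  rd: (w>>24)&0x3=0x0 → r0
  imm: (w>>0)&0xffffff=0x2b9bbc → #2857916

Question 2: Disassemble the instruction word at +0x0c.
pop r3

off 0x0c: read 9b 00 00 00 as big → 0x9b000000
  top 6b → 0x26 → pop [R]
  rd: (w>>24)&0x3=0x3 → r3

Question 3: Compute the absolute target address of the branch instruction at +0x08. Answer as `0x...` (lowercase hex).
0xaa00

off 0x08: read 8f ff ff f4 as big → 0x8ffffff4
  top 6b → 0x23 → beq [J]
  imm@[25:0]=0x3fffff4 (s26→-12) ⇒ #-12
  target = base 0xaa00 + off 0x08 + 4 + imm -12 = 0xaa00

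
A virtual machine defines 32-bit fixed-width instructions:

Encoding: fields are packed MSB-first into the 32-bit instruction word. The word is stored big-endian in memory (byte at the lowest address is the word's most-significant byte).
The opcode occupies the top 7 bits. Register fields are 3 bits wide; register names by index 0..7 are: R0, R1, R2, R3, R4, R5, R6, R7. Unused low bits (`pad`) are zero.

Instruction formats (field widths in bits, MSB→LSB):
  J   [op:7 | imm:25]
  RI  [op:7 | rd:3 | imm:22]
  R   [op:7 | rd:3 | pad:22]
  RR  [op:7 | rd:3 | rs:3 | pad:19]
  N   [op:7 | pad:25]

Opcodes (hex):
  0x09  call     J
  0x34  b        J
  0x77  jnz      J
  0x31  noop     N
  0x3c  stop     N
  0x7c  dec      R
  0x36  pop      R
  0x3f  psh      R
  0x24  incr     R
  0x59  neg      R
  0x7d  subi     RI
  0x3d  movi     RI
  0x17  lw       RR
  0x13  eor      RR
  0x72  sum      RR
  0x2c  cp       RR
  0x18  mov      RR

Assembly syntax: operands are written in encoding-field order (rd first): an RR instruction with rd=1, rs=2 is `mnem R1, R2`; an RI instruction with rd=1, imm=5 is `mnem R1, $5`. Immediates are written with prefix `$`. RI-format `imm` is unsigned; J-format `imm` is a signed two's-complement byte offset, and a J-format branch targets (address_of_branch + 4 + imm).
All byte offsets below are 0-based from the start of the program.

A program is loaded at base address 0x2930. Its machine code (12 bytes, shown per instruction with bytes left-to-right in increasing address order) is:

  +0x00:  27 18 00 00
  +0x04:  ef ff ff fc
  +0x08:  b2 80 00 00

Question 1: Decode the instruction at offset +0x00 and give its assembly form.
eor R4, R3

off 0x00: read 27 18 00 00 as big → 0x27180000
  top 7b → 0x13 → eor [RR]
  rd@[24:22]=0x4 ⇒ R4
  rs@[21:19]=0x3 ⇒ R3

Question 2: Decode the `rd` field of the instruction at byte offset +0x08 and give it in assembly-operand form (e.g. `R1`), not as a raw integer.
off 0x08: read b2 80 00 00 as big → 0xb2800000
  top 7b → 0x59 → neg [R]
  rd@[24:22]=0x2 ⇒ R2

R2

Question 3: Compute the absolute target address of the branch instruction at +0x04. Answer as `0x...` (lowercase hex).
[04] ef ff ff fc → 0xeffffffc
  opcode bits[31:25]=0x77: jnz/J
  imm@[24:0]=0x1fffffc (s25→-4) ⇒ $-4
  target = base 0x2930 + off 0x04 + 4 + imm -4 = 0x2934

0x2934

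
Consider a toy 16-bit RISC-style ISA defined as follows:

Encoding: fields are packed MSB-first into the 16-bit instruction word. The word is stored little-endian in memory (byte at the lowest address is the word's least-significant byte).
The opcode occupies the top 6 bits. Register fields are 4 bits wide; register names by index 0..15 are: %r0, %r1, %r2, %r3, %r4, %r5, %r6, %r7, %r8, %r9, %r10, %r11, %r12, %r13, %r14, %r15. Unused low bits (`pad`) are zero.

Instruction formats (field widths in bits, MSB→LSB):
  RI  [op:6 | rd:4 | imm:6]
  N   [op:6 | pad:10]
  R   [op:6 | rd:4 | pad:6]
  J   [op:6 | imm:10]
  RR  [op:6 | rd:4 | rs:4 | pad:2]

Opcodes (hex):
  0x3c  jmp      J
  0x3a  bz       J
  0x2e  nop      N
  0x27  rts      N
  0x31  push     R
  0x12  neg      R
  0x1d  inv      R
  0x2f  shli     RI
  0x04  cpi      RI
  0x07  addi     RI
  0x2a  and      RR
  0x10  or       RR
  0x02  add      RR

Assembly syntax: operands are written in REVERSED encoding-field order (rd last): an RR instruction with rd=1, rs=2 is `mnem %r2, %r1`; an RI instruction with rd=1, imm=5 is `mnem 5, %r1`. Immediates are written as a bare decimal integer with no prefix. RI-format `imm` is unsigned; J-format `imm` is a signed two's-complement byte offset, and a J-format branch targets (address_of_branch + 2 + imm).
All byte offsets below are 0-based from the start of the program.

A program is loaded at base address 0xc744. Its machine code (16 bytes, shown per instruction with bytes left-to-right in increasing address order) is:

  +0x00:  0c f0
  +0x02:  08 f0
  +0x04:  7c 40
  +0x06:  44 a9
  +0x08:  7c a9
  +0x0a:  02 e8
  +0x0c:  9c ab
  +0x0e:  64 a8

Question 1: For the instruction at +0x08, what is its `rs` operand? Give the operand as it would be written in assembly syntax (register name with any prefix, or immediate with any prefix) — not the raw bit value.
%r15

+0x08: 7c a9 ⇒ word 0xa97c (little)
  top 6b → 0x2a → and [RR]
  rd@[9:6]=0x5 ⇒ %r5
  rs@[5:2]=0xf ⇒ %r15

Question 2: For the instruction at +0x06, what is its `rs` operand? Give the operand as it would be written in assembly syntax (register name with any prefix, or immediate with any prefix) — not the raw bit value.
%r1

[06] 44 a9 → 0xa944
  op=0xa944>>10=0x2a ⇒ and (RR)
  rd@[9:6]=0x5 ⇒ %r5
  rs@[5:2]=0x1 ⇒ %r1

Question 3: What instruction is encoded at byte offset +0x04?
or %r15, %r1

+0x04: 7c 40 ⇒ word 0x407c (little)
  op=0x407c>>10=0x10 ⇒ or (RR)
  rd@[9:6]=0x1 ⇒ %r1
  rs@[5:2]=0xf ⇒ %r15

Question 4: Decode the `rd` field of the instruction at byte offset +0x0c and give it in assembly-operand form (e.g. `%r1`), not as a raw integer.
%r14

@+0c  little-endian(9c ab) = 0xab9c
  opcode bits[15:10]=0x2a: and/RR
  [9:6] rd=14 = %r14
  [5:2] rs=7 = %r7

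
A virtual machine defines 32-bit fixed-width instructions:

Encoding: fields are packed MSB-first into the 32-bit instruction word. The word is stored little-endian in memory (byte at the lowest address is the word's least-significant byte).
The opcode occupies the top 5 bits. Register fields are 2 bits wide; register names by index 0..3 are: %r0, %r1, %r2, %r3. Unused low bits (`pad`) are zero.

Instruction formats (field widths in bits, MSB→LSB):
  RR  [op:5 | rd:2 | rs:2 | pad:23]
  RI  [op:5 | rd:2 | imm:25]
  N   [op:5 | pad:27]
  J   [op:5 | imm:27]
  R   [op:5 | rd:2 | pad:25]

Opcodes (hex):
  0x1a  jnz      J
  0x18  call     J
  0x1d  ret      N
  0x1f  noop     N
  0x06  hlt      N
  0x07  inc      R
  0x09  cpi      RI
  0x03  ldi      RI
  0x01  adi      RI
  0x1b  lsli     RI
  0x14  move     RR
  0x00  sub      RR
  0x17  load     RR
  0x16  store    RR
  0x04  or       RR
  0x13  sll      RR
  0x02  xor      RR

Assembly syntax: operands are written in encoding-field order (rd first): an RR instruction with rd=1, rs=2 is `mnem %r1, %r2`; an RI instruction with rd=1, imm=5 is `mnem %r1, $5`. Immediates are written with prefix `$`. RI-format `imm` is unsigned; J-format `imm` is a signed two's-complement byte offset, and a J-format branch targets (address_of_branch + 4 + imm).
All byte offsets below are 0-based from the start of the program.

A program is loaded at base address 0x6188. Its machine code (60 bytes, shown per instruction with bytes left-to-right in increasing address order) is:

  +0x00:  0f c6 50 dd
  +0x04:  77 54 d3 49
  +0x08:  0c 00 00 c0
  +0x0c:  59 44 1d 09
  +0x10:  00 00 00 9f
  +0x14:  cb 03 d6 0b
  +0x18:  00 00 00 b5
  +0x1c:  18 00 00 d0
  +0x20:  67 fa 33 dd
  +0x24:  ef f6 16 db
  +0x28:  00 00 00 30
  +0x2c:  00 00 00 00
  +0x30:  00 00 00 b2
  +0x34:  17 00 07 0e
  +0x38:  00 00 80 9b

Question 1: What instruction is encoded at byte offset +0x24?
+0x24: ef f6 16 db ⇒ word 0xdb16f6ef (little)
  top 5b → 0x1b → lsli [RI]
  rd: (w>>25)&0x3=0x1 → %r1
  imm: (w>>0)&0x1ffffff=0x116f6ef → $18282223

lsli %r1, $18282223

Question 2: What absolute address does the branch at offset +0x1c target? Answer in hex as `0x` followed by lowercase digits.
0x61c0

[1c] 18 00 00 d0 → 0xd0000018
  opcode bits[31:27]=0x1a: jnz/J
  [26:0] imm=24 = $24
  target = base 0x6188 + off 0x1c + 4 + imm 24 = 0x61c0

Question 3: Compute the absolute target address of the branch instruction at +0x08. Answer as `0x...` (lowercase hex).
0x61a0

@+08  little-endian(0c 00 00 c0) = 0xc000000c
  top 5b → 0x18 → call [J]
  [26:0] imm=12 = $12
  target = base 0x6188 + off 0x08 + 4 + imm 12 = 0x61a0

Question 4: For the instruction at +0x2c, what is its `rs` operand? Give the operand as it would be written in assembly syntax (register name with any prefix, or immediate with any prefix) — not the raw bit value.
[2c] 00 00 00 00 → 0x00000000
  opcode bits[31:27]=0x0: sub/RR
  rd: (w>>25)&0x3=0x0 → %r0
  rs: (w>>23)&0x3=0x0 → %r0

%r0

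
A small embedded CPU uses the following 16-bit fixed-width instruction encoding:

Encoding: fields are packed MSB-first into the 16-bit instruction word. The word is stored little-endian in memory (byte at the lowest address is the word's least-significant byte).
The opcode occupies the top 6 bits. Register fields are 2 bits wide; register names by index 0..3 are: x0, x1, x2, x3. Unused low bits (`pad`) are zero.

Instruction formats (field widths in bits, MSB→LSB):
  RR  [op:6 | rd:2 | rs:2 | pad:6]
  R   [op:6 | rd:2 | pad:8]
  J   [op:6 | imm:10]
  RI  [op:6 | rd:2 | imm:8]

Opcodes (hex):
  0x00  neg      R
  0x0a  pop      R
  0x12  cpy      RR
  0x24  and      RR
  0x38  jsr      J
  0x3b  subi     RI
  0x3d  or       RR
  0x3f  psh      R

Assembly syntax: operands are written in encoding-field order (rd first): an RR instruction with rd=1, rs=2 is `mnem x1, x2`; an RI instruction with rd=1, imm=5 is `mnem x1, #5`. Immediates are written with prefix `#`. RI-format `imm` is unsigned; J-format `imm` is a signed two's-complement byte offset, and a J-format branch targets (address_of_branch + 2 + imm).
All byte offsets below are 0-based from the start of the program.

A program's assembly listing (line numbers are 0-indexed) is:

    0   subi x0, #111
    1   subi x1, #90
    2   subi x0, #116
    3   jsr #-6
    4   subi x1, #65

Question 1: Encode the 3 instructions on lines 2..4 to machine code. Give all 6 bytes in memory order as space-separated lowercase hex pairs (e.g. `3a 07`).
L2: subi op=0x3b:6|rd=0:2|imm=116:8 ⇒ 0xec74 ⇒ little 74 ec
L3: jsr op=0x38:6|imm=-6:10 ⇒ 0xe3fa ⇒ little fa e3
L4: subi op=0x3b:6|rd=1:2|imm=65:8 ⇒ 0xed41 ⇒ little 41 ed

74 ec fa e3 41 ed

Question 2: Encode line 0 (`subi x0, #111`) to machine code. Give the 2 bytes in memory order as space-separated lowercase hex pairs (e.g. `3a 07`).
L0: subi op=0x3b:6|rd=0:2|imm=111:8 ⇒ 0xec6f ⇒ little 6f ec

6f ec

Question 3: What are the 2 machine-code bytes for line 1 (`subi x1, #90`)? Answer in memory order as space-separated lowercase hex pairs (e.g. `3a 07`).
line 1 (subi): pack op=0x3b:6|rd=1:2|imm=90:8 = 0xed5a; little→ 5a ed

5a ed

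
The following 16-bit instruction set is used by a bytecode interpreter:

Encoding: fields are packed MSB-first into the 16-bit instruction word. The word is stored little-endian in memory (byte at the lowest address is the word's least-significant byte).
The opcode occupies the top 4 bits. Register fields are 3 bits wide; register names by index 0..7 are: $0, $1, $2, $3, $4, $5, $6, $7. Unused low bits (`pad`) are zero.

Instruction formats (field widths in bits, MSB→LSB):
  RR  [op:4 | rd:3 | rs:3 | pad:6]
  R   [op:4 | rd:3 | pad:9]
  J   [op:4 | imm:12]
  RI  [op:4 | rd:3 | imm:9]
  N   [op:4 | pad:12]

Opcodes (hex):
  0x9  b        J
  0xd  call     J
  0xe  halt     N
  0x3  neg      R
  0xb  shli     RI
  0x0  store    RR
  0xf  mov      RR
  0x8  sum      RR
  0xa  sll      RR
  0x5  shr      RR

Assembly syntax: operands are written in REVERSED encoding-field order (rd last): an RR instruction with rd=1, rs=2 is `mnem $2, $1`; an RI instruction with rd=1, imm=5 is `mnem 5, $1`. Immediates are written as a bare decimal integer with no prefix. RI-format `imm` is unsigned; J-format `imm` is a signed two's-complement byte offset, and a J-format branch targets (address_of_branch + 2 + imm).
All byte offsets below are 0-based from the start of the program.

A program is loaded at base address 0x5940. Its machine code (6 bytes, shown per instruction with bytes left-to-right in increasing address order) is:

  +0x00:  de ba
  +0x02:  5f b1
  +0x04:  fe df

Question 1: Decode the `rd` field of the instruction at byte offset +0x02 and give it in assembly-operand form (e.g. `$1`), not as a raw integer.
$0

off 0x02: read 5f b1 as little → 0xb15f
  top 4b → 0xb → shli [RI]
  rd: (w>>9)&0x7=0x0 → $0
  imm: (w>>0)&0x1ff=0x15f → 351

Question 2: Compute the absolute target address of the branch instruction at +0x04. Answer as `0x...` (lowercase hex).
0x5944

+0x04: fe df ⇒ word 0xdffe (little)
  op=0xdffe>>12=0xd ⇒ call (J)
  [11:0] imm=4094 (s12→-2) = -2
  target = base 0x5940 + off 0x04 + 2 + imm -2 = 0x5944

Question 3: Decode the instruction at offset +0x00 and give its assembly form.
off 0x00: read de ba as little → 0xbade
  op=0xbade>>12=0xb ⇒ shli (RI)
  [11:9] rd=5 = $5
  [8:0] imm=222 = 222

shli 222, $5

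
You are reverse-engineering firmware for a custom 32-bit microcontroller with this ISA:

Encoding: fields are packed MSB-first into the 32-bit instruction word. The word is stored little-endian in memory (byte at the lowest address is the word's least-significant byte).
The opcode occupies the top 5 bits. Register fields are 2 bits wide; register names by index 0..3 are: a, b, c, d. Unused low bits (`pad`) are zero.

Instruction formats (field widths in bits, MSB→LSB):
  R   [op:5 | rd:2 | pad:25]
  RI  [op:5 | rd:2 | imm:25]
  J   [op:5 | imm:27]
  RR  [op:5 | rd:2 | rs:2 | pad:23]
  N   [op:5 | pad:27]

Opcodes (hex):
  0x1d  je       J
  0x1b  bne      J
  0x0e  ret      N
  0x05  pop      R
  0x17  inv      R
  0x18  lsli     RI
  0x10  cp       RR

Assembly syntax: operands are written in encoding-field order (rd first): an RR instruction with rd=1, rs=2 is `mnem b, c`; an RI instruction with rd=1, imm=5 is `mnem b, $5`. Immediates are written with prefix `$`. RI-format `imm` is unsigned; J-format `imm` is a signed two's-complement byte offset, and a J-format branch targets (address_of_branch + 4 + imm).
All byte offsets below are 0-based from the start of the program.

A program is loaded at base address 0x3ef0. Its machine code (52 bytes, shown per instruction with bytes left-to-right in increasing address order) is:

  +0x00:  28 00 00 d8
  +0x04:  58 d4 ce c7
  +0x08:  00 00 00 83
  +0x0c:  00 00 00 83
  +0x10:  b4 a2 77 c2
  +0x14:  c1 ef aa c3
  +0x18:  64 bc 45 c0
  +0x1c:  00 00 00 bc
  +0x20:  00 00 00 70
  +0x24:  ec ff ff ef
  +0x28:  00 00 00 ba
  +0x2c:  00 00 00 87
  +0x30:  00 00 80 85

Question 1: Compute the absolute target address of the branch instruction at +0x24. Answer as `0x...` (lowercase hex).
[24] ec ff ff ef → 0xefffffec
  opcode bits[31:27]=0x1d: je/J
  imm@[26:0]=0x7ffffec (s27→-20) ⇒ $-20
  target = base 0x3ef0 + off 0x24 + 4 + imm -20 = 0x3f04

0x3f04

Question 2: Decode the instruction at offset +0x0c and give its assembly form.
[0c] 00 00 00 83 → 0x83000000
  op=0x83000000>>27=0x10 ⇒ cp (RR)
  rd: (w>>25)&0x3=0x1 → b
  rs: (w>>23)&0x3=0x2 → c

cp b, c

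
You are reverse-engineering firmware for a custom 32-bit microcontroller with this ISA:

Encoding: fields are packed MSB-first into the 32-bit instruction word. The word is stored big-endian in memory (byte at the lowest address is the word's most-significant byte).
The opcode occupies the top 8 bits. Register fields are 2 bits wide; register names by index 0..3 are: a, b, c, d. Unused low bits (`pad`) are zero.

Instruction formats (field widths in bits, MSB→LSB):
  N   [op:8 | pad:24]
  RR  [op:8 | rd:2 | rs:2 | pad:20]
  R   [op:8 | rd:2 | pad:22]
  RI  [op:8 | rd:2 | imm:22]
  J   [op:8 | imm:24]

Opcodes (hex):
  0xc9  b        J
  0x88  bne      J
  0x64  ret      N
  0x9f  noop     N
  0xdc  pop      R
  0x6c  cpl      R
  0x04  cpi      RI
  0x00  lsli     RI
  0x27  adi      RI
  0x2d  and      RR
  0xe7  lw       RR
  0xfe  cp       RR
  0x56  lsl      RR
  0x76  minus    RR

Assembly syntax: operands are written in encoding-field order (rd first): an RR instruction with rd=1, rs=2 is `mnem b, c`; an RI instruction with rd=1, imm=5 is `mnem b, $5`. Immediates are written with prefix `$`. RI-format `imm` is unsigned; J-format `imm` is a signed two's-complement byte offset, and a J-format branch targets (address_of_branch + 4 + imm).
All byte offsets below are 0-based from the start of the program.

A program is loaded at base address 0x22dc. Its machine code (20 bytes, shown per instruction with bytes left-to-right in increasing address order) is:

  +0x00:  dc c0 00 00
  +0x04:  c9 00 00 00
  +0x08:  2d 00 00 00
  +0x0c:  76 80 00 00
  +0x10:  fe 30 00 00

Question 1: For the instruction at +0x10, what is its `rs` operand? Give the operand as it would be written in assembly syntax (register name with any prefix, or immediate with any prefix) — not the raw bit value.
d

@+10  big-endian(fe 30 00 00) = 0xfe300000
  top 8b → 0xfe → cp [RR]
  rd: (w>>22)&0x3=0x0 → a
  rs: (w>>20)&0x3=0x3 → d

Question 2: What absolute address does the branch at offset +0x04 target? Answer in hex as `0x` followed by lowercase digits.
0x22e4

off 0x04: read c9 00 00 00 as big → 0xc9000000
  op=0xc9000000>>24=0xc9 ⇒ b (J)
  [23:0] imm=0 = $0
  target = base 0x22dc + off 0x04 + 4 + imm 0 = 0x22e4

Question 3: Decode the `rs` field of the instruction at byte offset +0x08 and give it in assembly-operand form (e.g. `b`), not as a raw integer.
a

+0x08: 2d 00 00 00 ⇒ word 0x2d000000 (big)
  op=0x2d000000>>24=0x2d ⇒ and (RR)
  [23:22] rd=0 = a
  [21:20] rs=0 = a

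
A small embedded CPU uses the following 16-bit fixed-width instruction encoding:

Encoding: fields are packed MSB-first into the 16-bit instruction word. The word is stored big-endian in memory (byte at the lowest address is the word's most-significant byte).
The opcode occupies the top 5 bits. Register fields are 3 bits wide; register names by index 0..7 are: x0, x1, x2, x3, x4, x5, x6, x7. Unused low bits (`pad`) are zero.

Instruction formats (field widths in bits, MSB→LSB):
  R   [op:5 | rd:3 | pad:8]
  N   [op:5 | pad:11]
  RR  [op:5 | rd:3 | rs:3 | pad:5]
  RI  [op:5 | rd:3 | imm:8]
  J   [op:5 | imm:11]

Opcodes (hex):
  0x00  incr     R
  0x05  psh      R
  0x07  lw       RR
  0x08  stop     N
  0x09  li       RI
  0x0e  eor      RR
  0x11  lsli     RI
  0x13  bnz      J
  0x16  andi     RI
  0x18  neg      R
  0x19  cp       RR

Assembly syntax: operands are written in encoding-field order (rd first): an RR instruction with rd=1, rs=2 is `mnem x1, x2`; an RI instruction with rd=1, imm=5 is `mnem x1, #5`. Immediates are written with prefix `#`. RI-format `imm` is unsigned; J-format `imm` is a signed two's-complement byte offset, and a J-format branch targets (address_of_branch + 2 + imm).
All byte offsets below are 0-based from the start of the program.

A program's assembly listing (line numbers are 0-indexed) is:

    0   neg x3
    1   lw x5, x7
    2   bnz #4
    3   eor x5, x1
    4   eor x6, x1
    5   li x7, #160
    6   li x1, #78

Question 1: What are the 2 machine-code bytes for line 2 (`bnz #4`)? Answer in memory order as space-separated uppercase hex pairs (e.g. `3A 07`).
98 04

line 2 (bnz): pack op=0x13:5|imm=4:11 = 0x9804; big→ 98 04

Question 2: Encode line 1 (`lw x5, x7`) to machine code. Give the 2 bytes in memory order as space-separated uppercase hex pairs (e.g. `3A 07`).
3D E0

L1: lw op=0x7:5|rd=5:3|rs=7:3|pad=0:5 ⇒ 0x3de0 ⇒ big 3d e0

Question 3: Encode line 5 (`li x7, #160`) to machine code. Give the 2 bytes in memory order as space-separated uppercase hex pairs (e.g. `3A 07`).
4F A0

5. li fields op=0x9:5|rd=7:3|imm=160:8 → word 4fa0h → 4f a0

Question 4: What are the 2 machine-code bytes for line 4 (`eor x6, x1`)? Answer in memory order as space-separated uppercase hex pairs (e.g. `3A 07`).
4. eor fields op=0xe:5|rd=6:3|rs=1:3|pad=0:5 → word 7620h → 76 20

76 20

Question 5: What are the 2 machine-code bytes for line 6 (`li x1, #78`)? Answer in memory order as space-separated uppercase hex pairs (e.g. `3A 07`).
L6: li op=0x9:5|rd=1:3|imm=78:8 ⇒ 0x494e ⇒ big 49 4e

49 4E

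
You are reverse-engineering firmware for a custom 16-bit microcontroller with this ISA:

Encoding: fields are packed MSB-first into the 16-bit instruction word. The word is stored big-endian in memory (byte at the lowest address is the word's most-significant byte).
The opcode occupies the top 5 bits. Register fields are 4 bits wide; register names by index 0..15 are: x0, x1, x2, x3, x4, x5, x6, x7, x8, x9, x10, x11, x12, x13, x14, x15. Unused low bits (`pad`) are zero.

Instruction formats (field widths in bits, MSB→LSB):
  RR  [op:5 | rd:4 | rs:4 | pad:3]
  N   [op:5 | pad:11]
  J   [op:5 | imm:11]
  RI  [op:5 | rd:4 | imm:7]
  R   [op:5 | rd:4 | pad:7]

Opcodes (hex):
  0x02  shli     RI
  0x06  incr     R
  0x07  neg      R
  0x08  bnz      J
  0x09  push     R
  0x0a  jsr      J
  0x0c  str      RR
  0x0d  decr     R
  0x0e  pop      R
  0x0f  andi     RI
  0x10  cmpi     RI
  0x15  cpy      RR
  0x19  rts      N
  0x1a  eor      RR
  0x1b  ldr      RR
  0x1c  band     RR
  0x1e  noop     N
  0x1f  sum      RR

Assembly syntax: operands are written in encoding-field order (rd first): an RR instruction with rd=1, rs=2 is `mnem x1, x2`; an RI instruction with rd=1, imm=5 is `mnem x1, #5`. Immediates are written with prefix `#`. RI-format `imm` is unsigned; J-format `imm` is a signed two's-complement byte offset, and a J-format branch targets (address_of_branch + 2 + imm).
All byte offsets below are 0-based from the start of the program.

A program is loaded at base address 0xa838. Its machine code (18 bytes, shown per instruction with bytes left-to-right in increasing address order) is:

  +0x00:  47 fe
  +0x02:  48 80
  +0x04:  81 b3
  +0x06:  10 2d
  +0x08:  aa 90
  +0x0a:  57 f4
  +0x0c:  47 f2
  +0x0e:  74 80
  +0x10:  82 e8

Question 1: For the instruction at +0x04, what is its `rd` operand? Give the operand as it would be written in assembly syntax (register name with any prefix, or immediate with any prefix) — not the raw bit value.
[04] 81 b3 → 0x81b3
  top 5b → 0x10 → cmpi [RI]
  rd: (w>>7)&0xf=0x3 → x3
  imm: (w>>0)&0x7f=0x33 → #51

x3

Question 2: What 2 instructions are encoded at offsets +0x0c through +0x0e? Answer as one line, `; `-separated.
bnz #-14; pop x9

+0x0c: 47 f2 ⇒ word 0x47f2 (big)
  opcode bits[15:11]=0x8: bnz/J
  imm@[10:0]=0x7f2 (s11→-14) ⇒ #-14
+0x0e: 74 80 ⇒ word 0x7480 (big)
  opcode bits[15:11]=0xe: pop/R
  rd@[10:7]=0x9 ⇒ x9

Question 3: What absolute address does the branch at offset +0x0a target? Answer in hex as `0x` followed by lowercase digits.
0xa838

[0a] 57 f4 → 0x57f4
  op=0x57f4>>11=0xa ⇒ jsr (J)
  imm: (w>>0)&0x7ff=0x7f4 (s11→-12) → #-12
  target = base 0xa838 + off 0x0a + 2 + imm -12 = 0xa838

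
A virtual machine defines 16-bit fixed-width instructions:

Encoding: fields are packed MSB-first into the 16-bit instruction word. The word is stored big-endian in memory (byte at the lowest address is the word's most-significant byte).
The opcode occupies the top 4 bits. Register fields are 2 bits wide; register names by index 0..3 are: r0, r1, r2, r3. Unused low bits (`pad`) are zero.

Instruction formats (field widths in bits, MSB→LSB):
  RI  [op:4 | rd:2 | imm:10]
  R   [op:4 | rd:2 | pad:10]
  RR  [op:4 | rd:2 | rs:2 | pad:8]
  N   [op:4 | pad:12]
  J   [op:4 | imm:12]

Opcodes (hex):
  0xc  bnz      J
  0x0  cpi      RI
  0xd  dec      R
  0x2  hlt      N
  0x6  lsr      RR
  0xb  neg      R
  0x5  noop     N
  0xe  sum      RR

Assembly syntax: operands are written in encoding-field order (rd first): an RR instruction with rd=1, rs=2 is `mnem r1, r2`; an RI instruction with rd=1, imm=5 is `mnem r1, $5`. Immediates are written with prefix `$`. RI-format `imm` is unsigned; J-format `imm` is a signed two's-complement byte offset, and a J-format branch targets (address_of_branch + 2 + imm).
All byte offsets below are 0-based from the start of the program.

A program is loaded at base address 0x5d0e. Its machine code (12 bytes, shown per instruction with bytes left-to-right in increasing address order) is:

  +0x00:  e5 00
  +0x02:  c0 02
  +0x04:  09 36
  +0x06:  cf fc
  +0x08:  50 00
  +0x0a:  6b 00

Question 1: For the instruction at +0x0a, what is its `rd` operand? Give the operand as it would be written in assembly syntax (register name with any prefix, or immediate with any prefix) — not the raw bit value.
r2

[0a] 6b 00 → 0x6b00
  opcode bits[15:12]=0x6: lsr/RR
  rd: (w>>10)&0x3=0x2 → r2
  rs: (w>>8)&0x3=0x3 → r3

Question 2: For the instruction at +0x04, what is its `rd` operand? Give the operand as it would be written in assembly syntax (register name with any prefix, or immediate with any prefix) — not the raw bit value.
+0x04: 09 36 ⇒ word 0x0936 (big)
  top 4b → 0x0 → cpi [RI]
  rd: (w>>10)&0x3=0x2 → r2
  imm: (w>>0)&0x3ff=0x136 → $310

r2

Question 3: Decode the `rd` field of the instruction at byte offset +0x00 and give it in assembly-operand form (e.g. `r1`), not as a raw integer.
+0x00: e5 00 ⇒ word 0xe500 (big)
  op=0xe500>>12=0xe ⇒ sum (RR)
  rd: (w>>10)&0x3=0x1 → r1
  rs: (w>>8)&0x3=0x1 → r1

r1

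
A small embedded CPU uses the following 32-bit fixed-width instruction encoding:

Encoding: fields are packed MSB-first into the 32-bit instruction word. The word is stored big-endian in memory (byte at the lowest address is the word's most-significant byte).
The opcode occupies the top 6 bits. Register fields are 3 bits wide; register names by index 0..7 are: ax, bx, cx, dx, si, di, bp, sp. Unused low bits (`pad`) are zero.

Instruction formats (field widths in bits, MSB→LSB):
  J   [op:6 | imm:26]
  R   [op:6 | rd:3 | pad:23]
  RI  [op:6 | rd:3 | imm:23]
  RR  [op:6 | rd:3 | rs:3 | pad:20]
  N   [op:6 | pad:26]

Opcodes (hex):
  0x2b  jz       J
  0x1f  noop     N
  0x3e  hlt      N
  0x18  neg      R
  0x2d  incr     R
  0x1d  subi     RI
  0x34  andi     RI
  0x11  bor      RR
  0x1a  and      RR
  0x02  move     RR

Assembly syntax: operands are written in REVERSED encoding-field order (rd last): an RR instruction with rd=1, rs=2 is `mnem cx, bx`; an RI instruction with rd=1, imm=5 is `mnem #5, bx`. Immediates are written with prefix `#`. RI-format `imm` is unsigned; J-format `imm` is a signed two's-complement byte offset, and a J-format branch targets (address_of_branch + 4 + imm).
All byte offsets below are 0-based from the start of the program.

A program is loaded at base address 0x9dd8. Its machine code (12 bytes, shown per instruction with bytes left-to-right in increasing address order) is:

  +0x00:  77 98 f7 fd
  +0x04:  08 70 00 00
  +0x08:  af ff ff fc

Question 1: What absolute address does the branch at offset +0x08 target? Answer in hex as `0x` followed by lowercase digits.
@+08  big-endian(af ff ff fc) = 0xaffffffc
  opcode bits[31:26]=0x2b: jz/J
  imm: (w>>0)&0x3ffffff=0x3fffffc (s26→-4) → #-4
  target = base 0x9dd8 + off 0x08 + 4 + imm -4 = 0x9de0

0x9de0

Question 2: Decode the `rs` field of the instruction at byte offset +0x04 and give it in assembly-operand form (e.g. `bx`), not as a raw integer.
sp

@+04  big-endian(08 70 00 00) = 0x08700000
  op=0x08700000>>26=0x2 ⇒ move (RR)
  rd: (w>>23)&0x7=0x0 → ax
  rs: (w>>20)&0x7=0x7 → sp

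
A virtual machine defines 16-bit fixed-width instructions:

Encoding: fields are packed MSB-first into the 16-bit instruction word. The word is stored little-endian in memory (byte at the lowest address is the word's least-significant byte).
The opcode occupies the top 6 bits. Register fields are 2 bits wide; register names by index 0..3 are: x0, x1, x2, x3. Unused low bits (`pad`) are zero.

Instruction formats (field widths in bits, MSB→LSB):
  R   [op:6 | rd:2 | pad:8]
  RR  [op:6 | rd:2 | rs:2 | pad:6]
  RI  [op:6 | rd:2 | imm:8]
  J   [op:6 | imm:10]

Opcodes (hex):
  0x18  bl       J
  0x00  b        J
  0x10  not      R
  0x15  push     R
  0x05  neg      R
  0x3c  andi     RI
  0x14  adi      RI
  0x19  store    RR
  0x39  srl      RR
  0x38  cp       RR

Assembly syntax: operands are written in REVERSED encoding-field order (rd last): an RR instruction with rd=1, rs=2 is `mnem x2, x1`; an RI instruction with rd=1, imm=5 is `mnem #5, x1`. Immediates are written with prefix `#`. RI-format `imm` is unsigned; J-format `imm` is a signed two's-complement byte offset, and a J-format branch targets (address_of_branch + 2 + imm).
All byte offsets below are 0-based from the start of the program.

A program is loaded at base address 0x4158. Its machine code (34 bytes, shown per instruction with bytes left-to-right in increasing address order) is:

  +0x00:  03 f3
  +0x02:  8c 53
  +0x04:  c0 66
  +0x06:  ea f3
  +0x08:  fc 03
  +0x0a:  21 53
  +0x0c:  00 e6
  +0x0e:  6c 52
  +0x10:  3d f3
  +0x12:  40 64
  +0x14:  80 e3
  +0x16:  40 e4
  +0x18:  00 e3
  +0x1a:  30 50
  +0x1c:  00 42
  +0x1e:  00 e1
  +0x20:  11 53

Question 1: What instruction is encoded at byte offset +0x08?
+0x08: fc 03 ⇒ word 0x03fc (little)
  op=0x03fc>>10=0x0 ⇒ b (J)
  [9:0] imm=1020 (s10→-4) = #-4

b #-4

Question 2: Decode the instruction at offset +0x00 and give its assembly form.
@+00  little-endian(03 f3) = 0xf303
  opcode bits[15:10]=0x3c: andi/RI
  [9:8] rd=3 = x3
  [7:0] imm=3 = #3

andi #3, x3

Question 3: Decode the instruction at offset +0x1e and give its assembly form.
cp x0, x1

+0x1e: 00 e1 ⇒ word 0xe100 (little)
  top 6b → 0x38 → cp [RR]
  [9:8] rd=1 = x1
  [7:6] rs=0 = x0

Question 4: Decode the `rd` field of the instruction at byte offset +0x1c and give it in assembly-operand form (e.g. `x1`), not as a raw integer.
x2

@+1c  little-endian(00 42) = 0x4200
  top 6b → 0x10 → not [R]
  [9:8] rd=2 = x2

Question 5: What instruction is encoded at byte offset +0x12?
store x1, x0

[12] 40 64 → 0x6440
  opcode bits[15:10]=0x19: store/RR
  rd@[9:8]=0x0 ⇒ x0
  rs@[7:6]=0x1 ⇒ x1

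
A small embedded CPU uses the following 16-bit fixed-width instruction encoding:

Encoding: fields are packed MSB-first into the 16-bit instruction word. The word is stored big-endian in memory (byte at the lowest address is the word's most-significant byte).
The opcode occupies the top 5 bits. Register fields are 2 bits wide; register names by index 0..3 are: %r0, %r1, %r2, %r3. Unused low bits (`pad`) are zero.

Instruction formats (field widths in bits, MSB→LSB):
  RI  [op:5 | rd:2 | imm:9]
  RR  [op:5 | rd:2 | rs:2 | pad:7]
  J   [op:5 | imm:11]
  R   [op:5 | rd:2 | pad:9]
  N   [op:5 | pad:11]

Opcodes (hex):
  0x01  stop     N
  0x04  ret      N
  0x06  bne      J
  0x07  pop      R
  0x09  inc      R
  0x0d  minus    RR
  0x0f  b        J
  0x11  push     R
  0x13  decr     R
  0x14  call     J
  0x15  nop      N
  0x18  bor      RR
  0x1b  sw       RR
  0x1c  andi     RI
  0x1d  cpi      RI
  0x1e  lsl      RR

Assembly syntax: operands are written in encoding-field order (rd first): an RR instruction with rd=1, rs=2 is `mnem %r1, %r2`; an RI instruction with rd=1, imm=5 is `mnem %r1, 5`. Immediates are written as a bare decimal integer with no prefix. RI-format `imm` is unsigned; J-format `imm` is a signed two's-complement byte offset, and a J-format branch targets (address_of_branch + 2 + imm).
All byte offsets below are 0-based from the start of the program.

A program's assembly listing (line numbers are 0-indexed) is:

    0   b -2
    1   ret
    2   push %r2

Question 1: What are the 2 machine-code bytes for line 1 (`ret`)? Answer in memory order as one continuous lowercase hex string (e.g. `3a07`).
L1: ret op=0x4:5|pad=0:11 ⇒ 0x2000 ⇒ big 20 00

2000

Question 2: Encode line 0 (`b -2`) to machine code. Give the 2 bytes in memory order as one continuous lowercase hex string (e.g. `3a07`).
0. b fields op=0xf:5|imm=-2:11 → word 7ffeh → 7f fe

7ffe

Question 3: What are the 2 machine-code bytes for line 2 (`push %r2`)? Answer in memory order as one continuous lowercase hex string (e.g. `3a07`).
8c00

line 2 (push): pack op=0x11:5|rd=2:2|pad=0:9 = 0x8c00; big→ 8c 00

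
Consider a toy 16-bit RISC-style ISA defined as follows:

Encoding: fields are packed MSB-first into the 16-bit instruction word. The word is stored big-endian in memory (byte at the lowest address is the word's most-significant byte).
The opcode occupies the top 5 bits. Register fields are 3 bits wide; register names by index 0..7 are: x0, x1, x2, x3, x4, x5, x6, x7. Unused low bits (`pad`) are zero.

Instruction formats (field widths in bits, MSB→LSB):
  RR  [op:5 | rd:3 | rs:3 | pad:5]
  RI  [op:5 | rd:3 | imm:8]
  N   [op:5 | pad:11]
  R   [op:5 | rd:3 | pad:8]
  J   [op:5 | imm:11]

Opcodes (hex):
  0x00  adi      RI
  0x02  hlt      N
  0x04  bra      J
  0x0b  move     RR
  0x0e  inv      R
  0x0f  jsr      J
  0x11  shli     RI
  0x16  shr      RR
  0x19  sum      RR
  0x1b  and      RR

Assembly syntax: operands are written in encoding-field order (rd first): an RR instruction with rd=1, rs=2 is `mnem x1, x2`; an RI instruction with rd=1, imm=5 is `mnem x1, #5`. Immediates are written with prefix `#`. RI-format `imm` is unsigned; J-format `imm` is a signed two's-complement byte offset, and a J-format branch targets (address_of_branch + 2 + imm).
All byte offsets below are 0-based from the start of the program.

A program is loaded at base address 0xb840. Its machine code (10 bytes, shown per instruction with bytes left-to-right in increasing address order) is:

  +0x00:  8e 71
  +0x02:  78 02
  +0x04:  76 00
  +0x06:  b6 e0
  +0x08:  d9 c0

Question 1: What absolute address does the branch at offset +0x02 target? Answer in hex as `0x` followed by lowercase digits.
0xb846

+0x02: 78 02 ⇒ word 0x7802 (big)
  opcode bits[15:11]=0xf: jsr/J
  [10:0] imm=2 = #2
  target = base 0xb840 + off 0x02 + 2 + imm 2 = 0xb846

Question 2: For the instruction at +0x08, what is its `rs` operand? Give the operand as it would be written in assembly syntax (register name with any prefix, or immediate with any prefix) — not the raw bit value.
@+08  big-endian(d9 c0) = 0xd9c0
  op=0xd9c0>>11=0x1b ⇒ and (RR)
  [10:8] rd=1 = x1
  [7:5] rs=6 = x6

x6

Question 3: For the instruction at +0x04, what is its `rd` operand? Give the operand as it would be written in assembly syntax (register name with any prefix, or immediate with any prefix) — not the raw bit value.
x6

[04] 76 00 → 0x7600
  op=0x7600>>11=0xe ⇒ inv (R)
  rd@[10:8]=0x6 ⇒ x6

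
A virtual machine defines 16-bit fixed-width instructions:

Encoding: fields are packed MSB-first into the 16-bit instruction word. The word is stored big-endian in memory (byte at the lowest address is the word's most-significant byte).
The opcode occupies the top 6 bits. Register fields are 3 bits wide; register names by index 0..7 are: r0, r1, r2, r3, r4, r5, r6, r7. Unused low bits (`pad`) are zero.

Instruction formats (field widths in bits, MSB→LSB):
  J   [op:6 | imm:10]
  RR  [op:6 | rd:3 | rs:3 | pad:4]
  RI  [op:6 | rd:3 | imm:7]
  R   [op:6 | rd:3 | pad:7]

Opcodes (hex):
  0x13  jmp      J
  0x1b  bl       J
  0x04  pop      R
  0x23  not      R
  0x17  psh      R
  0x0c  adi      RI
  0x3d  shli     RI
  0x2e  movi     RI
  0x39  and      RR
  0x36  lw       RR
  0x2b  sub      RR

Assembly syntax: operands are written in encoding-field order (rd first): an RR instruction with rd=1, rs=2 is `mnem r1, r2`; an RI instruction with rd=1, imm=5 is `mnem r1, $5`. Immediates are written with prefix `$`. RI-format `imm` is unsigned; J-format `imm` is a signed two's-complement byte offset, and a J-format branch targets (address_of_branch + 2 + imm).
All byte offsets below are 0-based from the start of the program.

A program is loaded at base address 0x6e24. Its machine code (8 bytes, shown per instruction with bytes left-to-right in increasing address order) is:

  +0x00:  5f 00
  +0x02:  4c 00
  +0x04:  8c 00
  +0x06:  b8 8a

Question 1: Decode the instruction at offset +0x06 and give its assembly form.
@+06  big-endian(b8 8a) = 0xb88a
  opcode bits[15:10]=0x2e: movi/RI
  [9:7] rd=1 = r1
  [6:0] imm=10 = $10

movi r1, $10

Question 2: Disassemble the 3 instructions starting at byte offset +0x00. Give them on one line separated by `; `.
psh r6; jmp $0; not r0

@+00  big-endian(5f 00) = 0x5f00
  top 6b → 0x17 → psh [R]
  rd@[9:7]=0x6 ⇒ r6
@+02  big-endian(4c 00) = 0x4c00
  top 6b → 0x13 → jmp [J]
  imm@[9:0]=0x0 ⇒ $0
@+04  big-endian(8c 00) = 0x8c00
  top 6b → 0x23 → not [R]
  rd@[9:7]=0x0 ⇒ r0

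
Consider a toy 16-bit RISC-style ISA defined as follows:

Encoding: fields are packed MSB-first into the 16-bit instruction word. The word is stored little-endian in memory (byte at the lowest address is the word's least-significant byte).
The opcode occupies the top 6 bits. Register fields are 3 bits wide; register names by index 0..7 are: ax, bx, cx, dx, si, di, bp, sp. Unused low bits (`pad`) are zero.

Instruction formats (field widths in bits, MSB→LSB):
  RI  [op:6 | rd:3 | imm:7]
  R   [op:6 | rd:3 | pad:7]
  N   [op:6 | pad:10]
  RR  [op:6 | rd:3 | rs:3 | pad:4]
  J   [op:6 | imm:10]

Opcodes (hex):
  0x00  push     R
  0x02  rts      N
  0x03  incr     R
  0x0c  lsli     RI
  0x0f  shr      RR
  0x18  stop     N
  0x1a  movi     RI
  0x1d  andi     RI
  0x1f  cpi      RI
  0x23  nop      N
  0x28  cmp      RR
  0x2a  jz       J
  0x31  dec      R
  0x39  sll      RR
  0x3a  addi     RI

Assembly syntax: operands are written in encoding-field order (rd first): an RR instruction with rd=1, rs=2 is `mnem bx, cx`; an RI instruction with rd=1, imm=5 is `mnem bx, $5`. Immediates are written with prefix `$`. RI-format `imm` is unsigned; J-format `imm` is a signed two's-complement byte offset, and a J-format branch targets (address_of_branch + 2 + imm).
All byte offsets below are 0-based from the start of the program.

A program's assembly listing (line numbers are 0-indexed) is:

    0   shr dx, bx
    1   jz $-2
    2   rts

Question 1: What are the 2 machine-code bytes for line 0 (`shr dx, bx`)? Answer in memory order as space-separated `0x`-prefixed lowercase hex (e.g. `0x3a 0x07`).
L0: shr op=0xf:6|rd=3:3|rs=1:3|pad=0:4 ⇒ 0x3d90 ⇒ little 90 3d

0x90 0x3d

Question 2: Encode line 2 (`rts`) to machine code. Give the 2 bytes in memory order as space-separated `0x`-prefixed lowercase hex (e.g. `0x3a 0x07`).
0x00 0x08

L2: rts op=0x2:6|pad=0:10 ⇒ 0x0800 ⇒ little 00 08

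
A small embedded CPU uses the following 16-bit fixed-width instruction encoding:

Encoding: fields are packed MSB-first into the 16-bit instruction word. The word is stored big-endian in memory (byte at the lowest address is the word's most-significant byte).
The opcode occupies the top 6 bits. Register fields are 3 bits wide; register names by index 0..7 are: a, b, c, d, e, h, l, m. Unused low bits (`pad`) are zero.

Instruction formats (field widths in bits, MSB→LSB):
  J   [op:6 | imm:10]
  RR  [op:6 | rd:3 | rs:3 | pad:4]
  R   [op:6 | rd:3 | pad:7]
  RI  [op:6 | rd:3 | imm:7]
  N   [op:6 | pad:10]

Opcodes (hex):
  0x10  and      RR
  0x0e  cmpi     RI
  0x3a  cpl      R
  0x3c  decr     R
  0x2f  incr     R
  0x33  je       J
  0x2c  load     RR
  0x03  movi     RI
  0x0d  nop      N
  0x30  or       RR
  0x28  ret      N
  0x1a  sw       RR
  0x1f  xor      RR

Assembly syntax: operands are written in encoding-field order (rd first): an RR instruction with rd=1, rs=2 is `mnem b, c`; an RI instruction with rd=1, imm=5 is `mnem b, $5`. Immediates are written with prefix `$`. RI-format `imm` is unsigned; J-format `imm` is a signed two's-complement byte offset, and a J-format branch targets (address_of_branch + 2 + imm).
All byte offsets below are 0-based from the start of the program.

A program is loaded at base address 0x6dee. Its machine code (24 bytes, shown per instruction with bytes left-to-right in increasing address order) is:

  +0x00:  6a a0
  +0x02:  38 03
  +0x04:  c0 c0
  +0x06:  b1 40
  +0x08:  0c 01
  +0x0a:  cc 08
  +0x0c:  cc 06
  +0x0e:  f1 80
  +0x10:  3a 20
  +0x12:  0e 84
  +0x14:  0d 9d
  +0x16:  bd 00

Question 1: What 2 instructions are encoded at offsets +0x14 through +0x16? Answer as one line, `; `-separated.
off 0x14: read 0d 9d as big → 0x0d9d
  opcode bits[15:10]=0x3: movi/RI
  [9:7] rd=3 = d
  [6:0] imm=29 = $29
off 0x16: read bd 00 as big → 0xbd00
  opcode bits[15:10]=0x2f: incr/R
  [9:7] rd=2 = c

movi d, $29; incr c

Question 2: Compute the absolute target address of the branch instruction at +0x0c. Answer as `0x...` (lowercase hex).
0x6e02

+0x0c: cc 06 ⇒ word 0xcc06 (big)
  top 6b → 0x33 → je [J]
  imm: (w>>0)&0x3ff=0x6 → $6
  target = base 0x6dee + off 0x0c + 2 + imm 6 = 0x6e02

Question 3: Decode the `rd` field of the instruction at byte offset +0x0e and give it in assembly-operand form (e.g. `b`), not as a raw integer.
+0x0e: f1 80 ⇒ word 0xf180 (big)
  opcode bits[15:10]=0x3c: decr/R
  rd: (w>>7)&0x7=0x3 → d

d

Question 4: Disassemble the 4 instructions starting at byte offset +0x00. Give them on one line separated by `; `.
sw h, c; cmpi a, $3; or b, e; load c, e

[00] 6a a0 → 0x6aa0
  op=0x6aa0>>10=0x1a ⇒ sw (RR)
  rd@[9:7]=0x5 ⇒ h
  rs@[6:4]=0x2 ⇒ c
[02] 38 03 → 0x3803
  op=0x3803>>10=0xe ⇒ cmpi (RI)
  rd@[9:7]=0x0 ⇒ a
  imm@[6:0]=0x3 ⇒ $3
[04] c0 c0 → 0xc0c0
  op=0xc0c0>>10=0x30 ⇒ or (RR)
  rd@[9:7]=0x1 ⇒ b
  rs@[6:4]=0x4 ⇒ e
[06] b1 40 → 0xb140
  op=0xb140>>10=0x2c ⇒ load (RR)
  rd@[9:7]=0x2 ⇒ c
  rs@[6:4]=0x4 ⇒ e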